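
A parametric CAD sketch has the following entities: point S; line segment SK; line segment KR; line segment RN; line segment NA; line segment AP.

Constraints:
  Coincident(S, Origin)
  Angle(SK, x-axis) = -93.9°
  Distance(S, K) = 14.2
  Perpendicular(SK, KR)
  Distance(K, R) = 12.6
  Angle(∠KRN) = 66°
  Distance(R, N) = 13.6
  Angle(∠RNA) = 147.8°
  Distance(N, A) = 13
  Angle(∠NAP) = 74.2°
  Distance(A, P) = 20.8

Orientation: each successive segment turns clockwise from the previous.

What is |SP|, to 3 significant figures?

17.6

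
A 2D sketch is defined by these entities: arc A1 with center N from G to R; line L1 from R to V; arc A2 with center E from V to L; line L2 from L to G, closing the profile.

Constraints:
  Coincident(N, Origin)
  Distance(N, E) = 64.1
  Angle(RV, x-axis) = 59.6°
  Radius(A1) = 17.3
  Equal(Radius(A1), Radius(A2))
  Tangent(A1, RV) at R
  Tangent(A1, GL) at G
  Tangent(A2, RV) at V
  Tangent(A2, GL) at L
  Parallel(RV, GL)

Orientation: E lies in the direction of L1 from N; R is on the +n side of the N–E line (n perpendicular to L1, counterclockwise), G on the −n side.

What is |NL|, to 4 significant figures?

66.39

The slot axis is L1's direction at 59.6°, so u = (cos 59.6°, sin 59.6°) = (0.5060, 0.8625) and n = (−sin 59.6°, cos 59.6°) = (-0.8625, 0.5060). N is at the origin and E lies 64.1 along u from N, so E = 64.1·u = (32.44, 55.29). Tangency of A1 to both parallel lines with radius 17.3 puts R and G at N ± 17.3·n: R = (-14.92, 8.754), G = (14.92, -8.754). Equal radii place V and L the same way about E: V = E + 17.3·n = (17.52, 64.04), L = E − 17.3·n = (47.36, 46.53). Then |NL| = |L − N| = 66.39.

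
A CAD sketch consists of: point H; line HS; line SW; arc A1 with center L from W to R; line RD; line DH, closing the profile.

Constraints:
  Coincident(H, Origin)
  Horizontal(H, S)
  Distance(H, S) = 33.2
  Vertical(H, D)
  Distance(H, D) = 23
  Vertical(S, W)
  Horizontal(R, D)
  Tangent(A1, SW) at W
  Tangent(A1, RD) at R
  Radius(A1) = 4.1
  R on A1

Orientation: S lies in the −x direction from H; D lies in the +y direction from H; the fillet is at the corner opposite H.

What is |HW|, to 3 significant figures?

38.2

H is at the origin; H and S share the same y with |HS| = 33.2 and S on the −x side, so S = (-33.2, 0.00). HD is vertical with |HD| = 23.0 and D on the +y side, so D = (0.00, 23.0). The virtual corner opposite H is at (-33.2, 23.0). The tangent condition forces LW to be normal to SW and the tangent condition forces LR to be normal to RD, with radius 4.1, so the center L sits 4.1 in from both sides at L = (-29.1, 18.9). That places the tangent points at W = (-33.2, 18.9) on SW and R = (-29.1, 23.0) on RD. Then |HW| = |W − H| = 38.2.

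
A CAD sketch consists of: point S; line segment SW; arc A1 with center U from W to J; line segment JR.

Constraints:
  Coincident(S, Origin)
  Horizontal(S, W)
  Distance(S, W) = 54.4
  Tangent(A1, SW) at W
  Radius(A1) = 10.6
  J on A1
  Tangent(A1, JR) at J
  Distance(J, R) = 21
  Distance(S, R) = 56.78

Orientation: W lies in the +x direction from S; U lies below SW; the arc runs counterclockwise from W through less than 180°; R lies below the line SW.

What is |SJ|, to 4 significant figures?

45.46

S is at the origin; S and W share the same y with |SW| = 54.4 and W on the +x side, so W = (54.40, 0.000). Tangency of A1 to SW means the radius UW is perpendicular to SW, so U = W + (0, -10.6) = (54.40, -10.60). Since UJ ⟂ JR (tangency), |UR| = √(10.6² + 21.0²) = 23.52 regardless of where J sits on A1. So R lies on both circle(S, 56.78) and circle(U, 23.52); the below-SW intersection is R = (46.40, -32.72). J is the foot of the tangent from R: J = (43.88, -11.87).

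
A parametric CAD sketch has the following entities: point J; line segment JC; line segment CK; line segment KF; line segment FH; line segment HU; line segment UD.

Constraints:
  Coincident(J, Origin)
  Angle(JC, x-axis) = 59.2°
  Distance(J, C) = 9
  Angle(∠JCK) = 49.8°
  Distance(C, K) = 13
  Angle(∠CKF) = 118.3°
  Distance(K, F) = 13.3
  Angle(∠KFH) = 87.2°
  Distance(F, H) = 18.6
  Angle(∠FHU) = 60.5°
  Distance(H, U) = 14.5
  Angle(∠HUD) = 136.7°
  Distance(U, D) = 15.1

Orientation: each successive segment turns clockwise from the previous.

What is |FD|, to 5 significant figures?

17.341

J is at the origin; JC runs at 59.2° with length 9.0, so C = (4.6084, 7.7306). ∠JCK = 49.8° gives CK at -71.000° from the x-axis; with |CK| = 13.0, K = (8.8408, -4.5611). ∠CKF = 118.3° gives KF at -132.70° from the x-axis; with |KF| = 13.3, F = (-0.17875, -14.335). ∠KFH = 87.2° gives FH at 134.50° from the x-axis; with |FH| = 18.6, H = (-13.216, -1.0690). ∠FHU = 60.5° gives HU at 15.000° from the x-axis; with |HU| = 14.5, U = (0.79026, 2.6839). ∠HUD = 136.7° gives UD at -28.300° from the x-axis; with |UD| = 15.1, D = (14.085, -4.4749). Then |FD| = |D − F| = 17.341.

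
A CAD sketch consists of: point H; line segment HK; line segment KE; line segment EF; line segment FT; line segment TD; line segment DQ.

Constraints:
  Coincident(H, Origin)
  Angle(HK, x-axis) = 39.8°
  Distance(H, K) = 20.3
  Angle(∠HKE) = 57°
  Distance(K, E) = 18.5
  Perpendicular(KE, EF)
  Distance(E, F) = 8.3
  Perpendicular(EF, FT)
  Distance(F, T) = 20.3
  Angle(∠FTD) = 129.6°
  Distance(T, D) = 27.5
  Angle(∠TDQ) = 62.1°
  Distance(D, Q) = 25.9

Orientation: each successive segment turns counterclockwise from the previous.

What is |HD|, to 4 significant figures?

42.64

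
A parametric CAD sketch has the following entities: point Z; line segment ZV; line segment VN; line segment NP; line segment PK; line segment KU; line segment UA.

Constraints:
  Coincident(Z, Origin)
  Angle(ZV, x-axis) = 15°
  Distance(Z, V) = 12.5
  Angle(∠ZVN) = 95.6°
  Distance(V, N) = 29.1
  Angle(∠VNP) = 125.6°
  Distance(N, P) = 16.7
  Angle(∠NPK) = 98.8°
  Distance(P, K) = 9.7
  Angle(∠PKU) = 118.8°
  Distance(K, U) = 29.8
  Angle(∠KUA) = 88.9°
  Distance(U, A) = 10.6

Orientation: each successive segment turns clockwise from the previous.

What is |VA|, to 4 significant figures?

6.827

Z is at the origin; ZV runs at 15.0° with length 12.5, so V = (12.07, 3.235). ∠ZVN = 95.6° gives VN at -69.40° from the x-axis; with |VN| = 29.1, N = (22.31, -24.00). ∠VNP = 125.6° gives NP at -123.8° from the x-axis; with |NP| = 16.7, P = (13.02, -37.88). ∠NPK = 98.8° gives PK at 155.0° from the x-axis; with |PK| = 9.7, K = (4.231, -33.78). ∠PKU = 118.8° gives KU at 93.80° from the x-axis; with |KU| = 29.8, U = (2.256, -4.048). ∠KUA = 88.9° gives UA at 2.700° from the x-axis; with |UA| = 10.6, A = (12.84, -3.548). Then |VA| = |A − V| = 6.827.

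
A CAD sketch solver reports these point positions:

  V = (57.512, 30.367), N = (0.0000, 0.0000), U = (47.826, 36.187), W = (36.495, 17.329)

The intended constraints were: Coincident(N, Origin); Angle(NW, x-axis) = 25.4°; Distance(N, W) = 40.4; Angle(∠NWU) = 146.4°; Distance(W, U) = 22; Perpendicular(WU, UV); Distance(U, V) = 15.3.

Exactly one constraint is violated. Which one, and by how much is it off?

Distance(U, V) = 15.3 — off by 4.00.

N = (0.00, 0.00) ✓; NW at 25.40° ✓; |NW| = 40.40 ✓; ∠NWU = 146.4° ✓; |WU| = 22.00 ✓; ∠(WU, UV) = 90.00° ✓; |UV| = 11.30 ✗.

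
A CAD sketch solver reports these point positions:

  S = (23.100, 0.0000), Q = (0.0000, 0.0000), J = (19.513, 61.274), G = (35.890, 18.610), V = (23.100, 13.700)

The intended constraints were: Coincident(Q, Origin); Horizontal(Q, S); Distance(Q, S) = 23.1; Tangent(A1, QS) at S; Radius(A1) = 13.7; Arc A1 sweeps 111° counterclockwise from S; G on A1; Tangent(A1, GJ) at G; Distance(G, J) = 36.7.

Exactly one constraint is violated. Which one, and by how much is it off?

Distance(G, J) = 36.7 — off by 9.00.

Q = (0.00, 0.00) ✓; Q.y = 0.00, S.y = 0.00 ✓; |QS| = 23.10 ✓; ∠(VS, SQ) = 90.00° ✓; |VS| = 13.70 ✓; bearing(V→G) − bearing(V→S) = 111.0° ✓; |VG| = 13.70 ✓; ∠(VG, GJ) = 90.00° ✓; |GJ| = 45.70 ✗.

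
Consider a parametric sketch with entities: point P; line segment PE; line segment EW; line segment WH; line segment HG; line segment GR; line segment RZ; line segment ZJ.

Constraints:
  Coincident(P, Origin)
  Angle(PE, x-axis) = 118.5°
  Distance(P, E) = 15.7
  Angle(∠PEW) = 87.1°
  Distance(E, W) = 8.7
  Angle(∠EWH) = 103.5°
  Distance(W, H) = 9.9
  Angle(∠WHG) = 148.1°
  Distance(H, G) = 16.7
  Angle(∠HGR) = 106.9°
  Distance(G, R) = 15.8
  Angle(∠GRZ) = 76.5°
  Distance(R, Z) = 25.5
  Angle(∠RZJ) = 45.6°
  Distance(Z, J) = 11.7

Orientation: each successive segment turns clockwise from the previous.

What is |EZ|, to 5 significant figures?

3.4813

P is at the origin; PE runs at 118.5° with length 15.7, so E = (-7.4914, 13.797). ∠PEW = 87.1° gives EW at 25.600° from the x-axis; with |EW| = 8.7, W = (0.35455, 17.557). ∠EWH = 103.5° gives WH at -50.900° from the x-axis; with |WH| = 9.9, H = (6.5982, 9.8737). ∠WHG = 148.1° gives HG at -82.800° from the x-axis; with |HG| = 16.7, G = (8.6913, -6.6946). ∠HGR = 106.9° gives GR at -155.90° from the x-axis; with |GR| = 15.8, R = (-5.7315, -13.146). ∠GRZ = 76.5° gives RZ at 100.60° from the x-axis; with |RZ| = 25.5, Z = (-10.422, 11.919). Then |EZ| = |Z − E| = 3.4813.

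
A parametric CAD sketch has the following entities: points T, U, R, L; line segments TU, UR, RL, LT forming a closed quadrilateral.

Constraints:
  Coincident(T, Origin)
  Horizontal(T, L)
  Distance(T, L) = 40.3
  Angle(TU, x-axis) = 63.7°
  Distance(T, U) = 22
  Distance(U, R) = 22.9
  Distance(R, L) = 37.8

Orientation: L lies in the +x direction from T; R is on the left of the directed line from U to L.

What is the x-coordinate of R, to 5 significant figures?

26.598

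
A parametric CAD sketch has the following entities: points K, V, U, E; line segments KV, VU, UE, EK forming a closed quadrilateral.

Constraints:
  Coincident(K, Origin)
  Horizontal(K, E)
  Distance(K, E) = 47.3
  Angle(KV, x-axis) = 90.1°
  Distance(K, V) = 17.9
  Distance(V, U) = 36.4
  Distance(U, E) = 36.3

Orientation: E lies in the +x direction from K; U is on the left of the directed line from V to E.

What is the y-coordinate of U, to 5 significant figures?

33.336

K is at the origin; KE is horizontal with |KE| = 47.3 and E in +x, so E = (47.3, 0). KV runs at 90.1° with |KV| = 17.9, so V = (-0.031241, 17.900). U is determined by |VU| = 36.4 and |UE| = 36.3 together: it lies at the intersection of circle(V, 36.4) and circle(E, 36.3). With |VE| = 50.603, the foot of the radical line on VE is 25.373 from V and the perpendicular offset is √(36.4² − 25.373²) = 26.099. Taking the left-of-VE solution: U = (32.934, 33.336).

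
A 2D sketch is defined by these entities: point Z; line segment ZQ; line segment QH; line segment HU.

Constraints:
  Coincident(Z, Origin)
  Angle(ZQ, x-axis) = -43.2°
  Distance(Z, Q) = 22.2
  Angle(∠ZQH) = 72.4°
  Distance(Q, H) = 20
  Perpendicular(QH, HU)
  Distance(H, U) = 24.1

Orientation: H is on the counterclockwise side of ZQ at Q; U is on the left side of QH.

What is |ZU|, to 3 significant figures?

13.6

∠ZQH = 72.4°, so QH runs at -43.2° + (180° − 72.4°) = 64.4° from the x-axis; with |QH| = 20.0, H = Q + 20.0·(cos 64.4°, sin 64.4°) = (24.8, 2.84). The perpendicularity gives HU at right angles to QH; with |HU| = 24.1 on the left of QH, U = H + 24.1·(-0.902, 0.432) = (3.09, 13.3). Then |ZU| = |U − Z| = 13.6.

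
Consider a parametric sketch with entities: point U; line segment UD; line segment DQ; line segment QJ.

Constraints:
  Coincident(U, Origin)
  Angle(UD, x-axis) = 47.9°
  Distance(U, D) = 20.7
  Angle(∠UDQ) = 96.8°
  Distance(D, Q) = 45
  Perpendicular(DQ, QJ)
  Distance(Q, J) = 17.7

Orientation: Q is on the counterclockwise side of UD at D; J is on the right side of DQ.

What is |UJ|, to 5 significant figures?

60.951

∠UDQ = 96.8°, so DQ runs at 47.9° + (180° − 96.8°) = 131.10° from the x-axis; with |DQ| = 45.0, Q = D + 45.0·(cos 131.10°, sin 131.10°) = (-15.704, 49.269). DQ is perpendicular to QJ; with |QJ| = 17.7 on the right of DQ, J = Q + 17.7·(0.75356, 0.65738) = (-2.3660, 60.905). Then |UJ| = |J − U| = 60.951.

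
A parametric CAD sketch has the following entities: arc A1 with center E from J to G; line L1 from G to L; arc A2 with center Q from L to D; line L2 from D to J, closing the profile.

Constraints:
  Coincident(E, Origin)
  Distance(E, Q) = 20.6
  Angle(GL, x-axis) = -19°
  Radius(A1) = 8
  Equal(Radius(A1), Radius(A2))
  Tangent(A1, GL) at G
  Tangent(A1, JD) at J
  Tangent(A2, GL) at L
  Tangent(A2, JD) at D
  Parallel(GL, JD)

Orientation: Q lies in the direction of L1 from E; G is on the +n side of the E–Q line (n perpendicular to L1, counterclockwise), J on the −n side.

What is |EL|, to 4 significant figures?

22.10

The slot axis is L1's direction at -19.0°, so u = (cos -19.0°, sin -19.0°) = (0.9455, -0.3256) and n = (−sin -19.0°, cos -19.0°) = (0.3256, 0.9455). E is at the origin and Q lies 20.6 along u from E, so Q = 20.6·u = (19.48, -6.707). Tangency of A1 to both parallel lines with radius 8.0 puts G and J at E ± 8.0·n: G = (2.605, 7.564), J = (-2.605, -7.564). Equal radii place L and D the same way about Q: L = Q + 8.0·n = (22.08, 0.8574), D = Q − 8.0·n = (16.87, -14.27). Then |EL| = |L − E| = 22.10.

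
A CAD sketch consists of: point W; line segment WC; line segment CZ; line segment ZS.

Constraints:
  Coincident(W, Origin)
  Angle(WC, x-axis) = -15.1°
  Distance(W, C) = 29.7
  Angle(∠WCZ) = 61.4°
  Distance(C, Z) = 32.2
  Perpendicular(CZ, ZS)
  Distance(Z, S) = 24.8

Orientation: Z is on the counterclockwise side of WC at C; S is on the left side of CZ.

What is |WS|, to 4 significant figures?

18.03

∠WCZ = 61.4°, so CZ runs at -15.1° + (180° − 61.4°) = 103.5° from the x-axis; with |CZ| = 32.2, Z = C + 32.2·(cos 103.5°, sin 103.5°) = (21.16, 23.57). CZ is perpendicular to ZS; with |ZS| = 24.8 on the left of CZ, S = Z + 24.8·(-0.9724, -0.2334) = (-2.957, 17.78). Then |WS| = |S − W| = 18.03.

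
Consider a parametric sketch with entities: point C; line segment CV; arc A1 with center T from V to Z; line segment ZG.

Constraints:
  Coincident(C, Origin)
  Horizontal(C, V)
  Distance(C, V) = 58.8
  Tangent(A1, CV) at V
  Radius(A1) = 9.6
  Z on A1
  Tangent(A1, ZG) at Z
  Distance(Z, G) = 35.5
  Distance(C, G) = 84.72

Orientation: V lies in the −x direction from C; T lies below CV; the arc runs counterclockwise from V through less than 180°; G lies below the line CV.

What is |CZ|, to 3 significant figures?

68.9

C is at the origin; C and V share the same y with |CV| = 58.8 and V on the −x side, so V = (-58.8, 0.00). Since A1 is tangent to CV there, TV ⟂ CV, so T = V + (0, -9.6) = (-58.8, -9.60). Since TZ ⟂ ZG (tangency), |TG| = √(9.6² + 35.5²) = 36.8 regardless of where Z sits on A1. So G lies on both circle(C, 84.72) and circle(T, 36.8); the below-CV intersection is G = (-72.6, -43.7). Z is the foot of the tangent from G: Z = (-68.3, -8.45).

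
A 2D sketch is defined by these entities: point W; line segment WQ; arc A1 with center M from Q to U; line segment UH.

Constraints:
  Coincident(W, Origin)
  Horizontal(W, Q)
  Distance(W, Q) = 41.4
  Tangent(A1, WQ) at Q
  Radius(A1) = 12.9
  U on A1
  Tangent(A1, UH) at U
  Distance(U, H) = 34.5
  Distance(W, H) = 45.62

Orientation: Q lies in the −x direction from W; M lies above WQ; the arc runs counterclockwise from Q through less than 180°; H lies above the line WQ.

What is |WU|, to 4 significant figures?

30.46

Checks: W.y = 0.00, Q.y = 0.00 ✓; |MU| = 12.90 ✓; ∠(MU, UH) = 90.00° ✓; |UH| = 34.50 ✓; |WH| = 45.62 ✓.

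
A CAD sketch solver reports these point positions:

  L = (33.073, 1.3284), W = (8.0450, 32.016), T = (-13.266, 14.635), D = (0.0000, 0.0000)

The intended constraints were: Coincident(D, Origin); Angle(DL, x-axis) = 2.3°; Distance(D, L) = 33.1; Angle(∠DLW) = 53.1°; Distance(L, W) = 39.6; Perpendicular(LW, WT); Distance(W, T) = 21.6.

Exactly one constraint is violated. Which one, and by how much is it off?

Distance(W, T) = 21.6 — off by 5.90.

D = (0.00, 0.00) ✓; DL at 2.300° ✓; |DL| = 33.10 ✓; ∠DLW = 53.10° ✓; |LW| = 39.60 ✓; ∠(LW, WT) = 90.00° ✓; |WT| = 27.50 ✗.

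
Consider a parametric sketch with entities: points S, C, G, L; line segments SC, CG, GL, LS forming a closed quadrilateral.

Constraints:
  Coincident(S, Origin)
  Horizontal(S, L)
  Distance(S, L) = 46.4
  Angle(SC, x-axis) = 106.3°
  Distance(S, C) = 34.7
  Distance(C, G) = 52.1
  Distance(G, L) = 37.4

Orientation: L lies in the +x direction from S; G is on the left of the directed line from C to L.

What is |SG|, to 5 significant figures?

56.246

S is at the origin; S and L share the same y with |SL| = 46.4 and L in +x, so L = (46.4, 0). SC runs at 106.3° with |SC| = 34.7, so C = (-9.7391, 33.305). G is determined by |CG| = 52.1 and |GL| = 37.4 together: it lies at the intersection of circle(C, 52.1) and circle(L, 37.4). With |CL| = 65.275, the foot of the radical line on CL is 42.715 from C and the perpendicular offset is √(52.1² − 42.715²) = 29.830. Taking the left-of-CL solution: G = (42.218, 37.165).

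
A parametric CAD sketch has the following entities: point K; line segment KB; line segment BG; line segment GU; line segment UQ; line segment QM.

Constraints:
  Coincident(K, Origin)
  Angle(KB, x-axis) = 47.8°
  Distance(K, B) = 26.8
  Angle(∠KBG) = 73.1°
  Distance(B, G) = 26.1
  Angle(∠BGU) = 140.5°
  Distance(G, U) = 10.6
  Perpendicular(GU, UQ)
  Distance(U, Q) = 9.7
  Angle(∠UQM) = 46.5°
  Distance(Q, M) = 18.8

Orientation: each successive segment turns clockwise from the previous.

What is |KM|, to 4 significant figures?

35.06

K is at the origin; KB runs at 47.8° with length 26.8, so B = (18.00, 19.85). ∠KBG = 73.1° gives BG at -59.10° from the x-axis; with |BG| = 26.1, G = (31.41, -2.542). ∠BGU = 140.5° gives GU at -98.60° from the x-axis; with |GU| = 10.6, U = (29.82, -13.02). The perpendicularity gives UQ at right angles to GU, so UQ runs at 171.4°; with |UQ| = 9.7, Q = (20.23, -11.57). ∠UQM = 46.5° gives QM at 37.90° from the x-axis; with |QM| = 18.8, M = (35.06, -0.02369). Then |KM| = |M − K| = 35.06.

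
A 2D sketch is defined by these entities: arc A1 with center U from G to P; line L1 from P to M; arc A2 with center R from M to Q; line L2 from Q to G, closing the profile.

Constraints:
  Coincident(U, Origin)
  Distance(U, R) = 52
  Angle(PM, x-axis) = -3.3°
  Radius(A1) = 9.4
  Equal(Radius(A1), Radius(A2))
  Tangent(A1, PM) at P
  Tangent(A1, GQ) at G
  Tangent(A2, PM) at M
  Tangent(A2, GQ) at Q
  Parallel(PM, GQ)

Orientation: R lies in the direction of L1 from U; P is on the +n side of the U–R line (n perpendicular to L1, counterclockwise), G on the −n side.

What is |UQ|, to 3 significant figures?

52.8

The slot axis is L1's direction at -3.3°, so u = (cos -3.3°, sin -3.3°) = (0.998, -0.0576) and n = (−sin -3.3°, cos -3.3°) = (0.0576, 0.998). U is at the origin and R lies 52.0 along u from U, so R = 52.0·u = (51.9, -2.99). Tangency of A1 to both parallel lines with radius 9.4 puts P and G at U ± 9.4·n: P = (0.541, 9.38), G = (-0.541, -9.38). Equal radii place M and Q the same way about R: M = R + 9.4·n = (52.5, 6.39), Q = R − 9.4·n = (51.4, -12.4). Then |UQ| = |Q − U| = 52.8.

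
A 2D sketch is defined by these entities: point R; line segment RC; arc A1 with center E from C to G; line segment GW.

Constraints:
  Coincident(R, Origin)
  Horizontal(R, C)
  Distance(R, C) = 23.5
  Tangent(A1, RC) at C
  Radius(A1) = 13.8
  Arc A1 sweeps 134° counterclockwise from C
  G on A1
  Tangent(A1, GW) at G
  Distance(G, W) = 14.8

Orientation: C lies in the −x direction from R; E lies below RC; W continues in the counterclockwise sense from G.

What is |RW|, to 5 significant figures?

41.158

R is at the origin; RC is horizontal with |RC| = 23.5 and C on the −x side, so C = (-23.500, 0.0000). Tangency of A1 to RC means the radius EC is perpendicular to RC, so E = C + (0, -13.8) = (-23.500, -13.800). On A1, C sits at bearing 90° from E; a 134° counterclockwise sweep puts G at bearing 224°, so G = E + 13.8·(cos 224°, sin 224°) = (-33.427, -23.386). A1 meets GW tangentially, so EG is at right angles to GW, so GW runs along (−sin 224°, cos 224°); with |GW| = 14.8, W = (-23.146, -34.033). Then |RW| = |W − R| = 41.158.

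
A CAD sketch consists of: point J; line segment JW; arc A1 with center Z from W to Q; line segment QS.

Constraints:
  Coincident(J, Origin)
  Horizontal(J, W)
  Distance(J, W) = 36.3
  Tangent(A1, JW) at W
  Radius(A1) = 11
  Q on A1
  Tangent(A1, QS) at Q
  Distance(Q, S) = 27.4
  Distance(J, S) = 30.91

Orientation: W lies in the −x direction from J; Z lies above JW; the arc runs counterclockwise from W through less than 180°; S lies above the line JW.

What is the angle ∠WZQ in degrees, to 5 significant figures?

57.788°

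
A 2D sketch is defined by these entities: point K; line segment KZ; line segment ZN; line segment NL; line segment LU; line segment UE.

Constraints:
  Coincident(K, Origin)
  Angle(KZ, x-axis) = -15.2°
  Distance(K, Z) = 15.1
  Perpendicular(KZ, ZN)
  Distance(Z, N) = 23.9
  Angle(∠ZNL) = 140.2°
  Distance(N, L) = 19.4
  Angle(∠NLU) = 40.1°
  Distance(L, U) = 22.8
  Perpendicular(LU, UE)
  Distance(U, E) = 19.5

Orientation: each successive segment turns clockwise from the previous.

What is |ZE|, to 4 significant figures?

17.36

K is at the origin; KZ runs at -15.2° with length 15.1, so Z = (14.57, -3.959). KZ ⟂ ZN, so ZN runs at -105.2°; with |ZN| = 23.9, N = (8.305, -27.02). ∠ZNL = 140.2° gives NL at -145.0° from the x-axis; with |NL| = 19.4, L = (-7.586, -38.15). ∠NLU = 40.1° gives LU at 75.10° from the x-axis; with |LU| = 22.8, U = (-1.723, -16.12). The perpendicularity gives UE at right angles to LU, so UE runs at -14.90°; with |UE| = 19.5, E = (17.12, -21.13). Then |ZE| = |E − Z| = 17.36.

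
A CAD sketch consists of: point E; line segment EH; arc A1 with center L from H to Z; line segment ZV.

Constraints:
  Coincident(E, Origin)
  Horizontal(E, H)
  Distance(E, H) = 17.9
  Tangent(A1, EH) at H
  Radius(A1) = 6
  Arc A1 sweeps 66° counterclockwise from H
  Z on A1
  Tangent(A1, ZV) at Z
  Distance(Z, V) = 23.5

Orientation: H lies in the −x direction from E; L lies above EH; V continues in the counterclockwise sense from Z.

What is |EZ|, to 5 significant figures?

12.919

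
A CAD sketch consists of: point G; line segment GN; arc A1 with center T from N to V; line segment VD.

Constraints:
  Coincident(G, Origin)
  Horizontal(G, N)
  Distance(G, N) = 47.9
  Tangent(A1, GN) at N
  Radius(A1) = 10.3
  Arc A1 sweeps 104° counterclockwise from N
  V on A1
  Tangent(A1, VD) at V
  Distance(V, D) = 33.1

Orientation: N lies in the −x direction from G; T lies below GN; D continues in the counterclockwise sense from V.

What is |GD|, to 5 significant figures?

67.123

G is at the origin; G and N share the same y with |GN| = 47.9 and N on the −x side, so N = (-47.900, 0.0000). The tangent condition forces TN to be normal to GN, so T = N + (0, -10.3) = (-47.900, -10.300). On A1, N sits at bearing 90° from T; a 104° counterclockwise sweep puts V at bearing 194°, so V = T + 10.3·(cos 194°, sin 194°) = (-57.894, -12.792). Since A1 is tangent to VD there, TV ⟂ VD, so VD runs along (−sin 194°, cos 194°); with |VD| = 33.1, D = (-49.886, -44.909). Then |GD| = |D − G| = 67.123.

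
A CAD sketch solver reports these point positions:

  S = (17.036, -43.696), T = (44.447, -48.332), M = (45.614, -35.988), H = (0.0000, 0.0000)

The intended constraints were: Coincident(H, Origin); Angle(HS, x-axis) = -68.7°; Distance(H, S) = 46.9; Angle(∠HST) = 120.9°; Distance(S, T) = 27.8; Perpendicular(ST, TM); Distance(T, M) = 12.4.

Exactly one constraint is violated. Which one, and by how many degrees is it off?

Perpendicular(ST, TM) — off by 4.20°.

H = (0.00, 0.00) ✓; HS at -68.70° ✓; |HS| = 46.90 ✓; ∠HST = 120.9° ✓; |ST| = 27.80 ✓; ∠(ST, TM) = 94.20° ✗; |TM| = 12.40 ✓.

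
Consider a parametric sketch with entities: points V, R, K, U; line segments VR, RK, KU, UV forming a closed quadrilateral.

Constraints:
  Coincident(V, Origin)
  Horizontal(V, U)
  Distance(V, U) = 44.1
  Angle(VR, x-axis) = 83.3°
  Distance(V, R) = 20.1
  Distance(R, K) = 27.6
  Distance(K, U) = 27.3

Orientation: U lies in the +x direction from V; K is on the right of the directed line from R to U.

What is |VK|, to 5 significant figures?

17.354

V is at the origin; V and U share the same y with |VU| = 44.1 and U in +x, so U = (44.1, 0). VR runs at 83.3° with |VR| = 20.1, so R = (2.3451, 19.963). K is determined by |RK| = 27.6 and |KU| = 27.3 together: it lies at the intersection of circle(R, 27.6) and circle(U, 27.3). With |RU| = 46.282, the foot of the radical line on RU is 23.319 from R and the perpendicular offset is √(27.6² − 23.319²) = 14.765. Taking the right-of-RU solution: K = (17.015, -3.4160).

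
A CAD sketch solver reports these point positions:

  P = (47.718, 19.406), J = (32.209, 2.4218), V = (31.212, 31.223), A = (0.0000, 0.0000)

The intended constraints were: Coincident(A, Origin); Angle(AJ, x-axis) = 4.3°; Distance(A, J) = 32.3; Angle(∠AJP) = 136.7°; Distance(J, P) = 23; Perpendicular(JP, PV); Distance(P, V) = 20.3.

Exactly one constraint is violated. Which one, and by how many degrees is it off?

Perpendicular(JP, PV) — off by 6.80°.

A = (0.00, 0.00) ✓; AJ at 4.300° ✓; |AJ| = 32.30 ✓; ∠AJP = 136.7° ✓; |JP| = 23.00 ✓; ∠(JP, PV) = 96.80° ✗; |PV| = 20.30 ✓.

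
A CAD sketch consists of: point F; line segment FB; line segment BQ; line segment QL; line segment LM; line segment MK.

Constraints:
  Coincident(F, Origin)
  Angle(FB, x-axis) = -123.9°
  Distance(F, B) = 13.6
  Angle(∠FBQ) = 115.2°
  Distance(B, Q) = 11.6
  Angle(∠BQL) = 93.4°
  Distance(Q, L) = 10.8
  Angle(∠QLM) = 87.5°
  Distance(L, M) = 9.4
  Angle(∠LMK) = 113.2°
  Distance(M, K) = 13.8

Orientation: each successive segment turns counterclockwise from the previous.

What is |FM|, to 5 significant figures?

8.7414

∠BQL = 93.4° gives QL at 27.500° from the x-axis; with |QL| = 10.8, L = (7.9515, -16.255). ∠QLM = 87.5° gives LM at 120.00° from the x-axis; with |LM| = 9.4, M = (3.2515, -8.1142). Then |FM| = |M − F| = 8.7414.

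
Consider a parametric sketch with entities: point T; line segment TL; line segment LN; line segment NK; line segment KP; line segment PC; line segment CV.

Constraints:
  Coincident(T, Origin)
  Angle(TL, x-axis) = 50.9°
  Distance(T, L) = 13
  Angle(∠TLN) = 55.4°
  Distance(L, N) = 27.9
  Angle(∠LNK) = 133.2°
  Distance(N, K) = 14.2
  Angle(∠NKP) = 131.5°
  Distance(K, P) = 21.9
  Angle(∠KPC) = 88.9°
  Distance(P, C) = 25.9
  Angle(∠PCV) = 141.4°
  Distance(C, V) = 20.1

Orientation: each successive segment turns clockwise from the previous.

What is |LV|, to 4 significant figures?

15.67

T is at the origin; TL runs at 50.9° with length 13.0, so L = (8.199, 10.09). ∠TLN = 55.4° gives LN at -73.70° from the x-axis; with |LN| = 27.9, N = (16.03, -16.69). ∠LNK = 133.2° gives NK at -120.5° from the x-axis; with |NK| = 14.2, K = (8.822, -28.93). ∠NKP = 131.5° gives KP at -169.0° from the x-axis; with |KP| = 21.9, P = (-12.68, -33.10). ∠KPC = 88.9° gives PC at 99.90° from the x-axis; with |PC| = 25.9, C = (-17.13, -7.589). ∠PCV = 141.4° gives CV at 61.30° from the x-axis; with |CV| = 20.1, V = (-7.476, 10.04). Then |LV| = |V − L| = 15.67.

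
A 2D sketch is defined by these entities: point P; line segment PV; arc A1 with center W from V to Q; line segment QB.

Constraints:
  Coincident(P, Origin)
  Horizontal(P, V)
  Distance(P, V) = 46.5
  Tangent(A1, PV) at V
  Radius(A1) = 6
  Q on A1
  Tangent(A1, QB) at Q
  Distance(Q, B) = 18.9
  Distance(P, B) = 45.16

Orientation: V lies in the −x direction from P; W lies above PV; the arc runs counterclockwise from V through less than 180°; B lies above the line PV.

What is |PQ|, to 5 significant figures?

40.886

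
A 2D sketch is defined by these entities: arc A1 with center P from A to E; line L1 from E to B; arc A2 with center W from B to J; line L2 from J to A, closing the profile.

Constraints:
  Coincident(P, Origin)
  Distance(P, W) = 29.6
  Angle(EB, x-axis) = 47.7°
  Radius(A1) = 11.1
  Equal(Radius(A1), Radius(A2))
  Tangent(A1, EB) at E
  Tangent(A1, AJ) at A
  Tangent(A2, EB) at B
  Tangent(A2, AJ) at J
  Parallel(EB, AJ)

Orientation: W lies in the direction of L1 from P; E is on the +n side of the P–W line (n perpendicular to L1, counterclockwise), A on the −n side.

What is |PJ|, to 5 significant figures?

31.613

The slot axis is L1's direction at 47.7°, so u = (cos 47.7°, sin 47.7°) = (0.67301, 0.73963) and n = (−sin 47.7°, cos 47.7°) = (-0.73963, 0.67301). P is at the origin and W lies 29.6 along u from P, so W = 29.6·u = (19.921, 21.893). Tangency of A1 to both parallel lines with radius 11.1 puts E and A at P ± 11.1·n: E = (-8.2099, 7.4704), A = (8.2099, -7.4704). Equal radii place B and J the same way about W: B = W + 11.1·n = (11.711, 29.364), J = W − 11.1·n = (28.131, 14.423). Then |PJ| = |J − P| = 31.613.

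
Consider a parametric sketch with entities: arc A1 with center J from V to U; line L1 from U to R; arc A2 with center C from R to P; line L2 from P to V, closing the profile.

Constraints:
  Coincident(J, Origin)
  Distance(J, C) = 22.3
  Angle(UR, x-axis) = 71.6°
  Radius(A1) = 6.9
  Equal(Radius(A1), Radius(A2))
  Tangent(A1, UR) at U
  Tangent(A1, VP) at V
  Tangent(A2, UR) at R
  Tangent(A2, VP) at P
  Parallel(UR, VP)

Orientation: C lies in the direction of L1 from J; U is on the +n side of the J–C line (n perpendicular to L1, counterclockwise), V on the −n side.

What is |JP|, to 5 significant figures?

23.343

The slot axis is L1's direction at 71.6°, so u = (cos 71.6°, sin 71.6°) = (0.31565, 0.94888) and n = (−sin 71.6°, cos 71.6°) = (-0.94888, 0.31565). J is at the origin and C lies 22.3 along u from J, so C = 22.3·u = (7.0390, 21.160). Tangency of A1 to both parallel lines with radius 6.9 puts U and V at J ± 6.9·n: U = (-6.5472, 2.1780), V = (6.5472, -2.1780). Equal radii place R and P the same way about C: R = C + 6.9·n = (0.49173, 23.338), P = C − 6.9·n = (13.586, 18.982). Then |JP| = |P − J| = 23.343.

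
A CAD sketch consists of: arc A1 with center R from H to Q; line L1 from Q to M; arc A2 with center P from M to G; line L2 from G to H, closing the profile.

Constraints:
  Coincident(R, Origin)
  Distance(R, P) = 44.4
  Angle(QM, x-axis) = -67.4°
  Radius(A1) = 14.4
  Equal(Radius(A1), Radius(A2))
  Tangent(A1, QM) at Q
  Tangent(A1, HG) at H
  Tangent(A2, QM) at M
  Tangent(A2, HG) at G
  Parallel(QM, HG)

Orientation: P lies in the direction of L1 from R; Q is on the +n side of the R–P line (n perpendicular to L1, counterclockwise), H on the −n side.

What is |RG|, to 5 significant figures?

46.677

Tangency of A1 to both parallel lines with radius 14.4 puts Q and H at R ± 14.4·n: Q = (13.294, 5.5339), H = (-13.294, -5.5339). Equal radii place M and G the same way about P: M = P + 14.4·n = (30.357, -35.457), G = P − 14.4·n = (3.7685, -46.524). Then |RG| = |G − R| = 46.677.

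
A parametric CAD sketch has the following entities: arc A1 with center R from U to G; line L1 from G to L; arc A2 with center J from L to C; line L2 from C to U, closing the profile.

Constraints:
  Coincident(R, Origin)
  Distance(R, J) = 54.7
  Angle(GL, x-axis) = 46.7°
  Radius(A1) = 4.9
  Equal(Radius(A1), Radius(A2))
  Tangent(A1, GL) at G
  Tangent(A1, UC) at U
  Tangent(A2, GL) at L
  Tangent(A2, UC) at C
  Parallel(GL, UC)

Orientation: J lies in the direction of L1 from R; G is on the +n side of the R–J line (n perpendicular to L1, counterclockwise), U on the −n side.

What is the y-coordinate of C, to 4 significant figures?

36.45

Tangency of A1 to both parallel lines with radius 4.9 puts G and U at R ± 4.9·n: G = (-3.566, 3.361), U = (3.566, -3.361). Equal radii place L and C the same way about J: L = J + 4.9·n = (33.95, 43.17), C = J − 4.9·n = (41.08, 36.45). So C.y = 36.45.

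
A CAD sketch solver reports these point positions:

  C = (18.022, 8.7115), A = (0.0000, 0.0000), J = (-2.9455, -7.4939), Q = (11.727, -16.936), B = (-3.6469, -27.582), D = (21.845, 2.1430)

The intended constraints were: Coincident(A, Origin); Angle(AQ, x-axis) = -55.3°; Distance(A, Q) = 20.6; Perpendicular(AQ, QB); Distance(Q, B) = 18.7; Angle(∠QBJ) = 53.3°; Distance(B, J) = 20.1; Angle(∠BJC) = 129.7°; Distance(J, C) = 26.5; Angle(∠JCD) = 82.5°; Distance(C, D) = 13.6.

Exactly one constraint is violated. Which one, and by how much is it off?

Distance(C, D) = 13.6 — off by 6.00.

A = (0.00, 0.00) ✓; AQ at -55.30° ✓; |AQ| = 20.60 ✓; ∠(AQ, QB) = 90.00° ✓; |QB| = 18.70 ✓; ∠QBJ = 53.30° ✓; |BJ| = 20.10 ✓; ∠BJC = 129.7° ✓; |JC| = 26.50 ✓; ∠JCD = 82.50° ✓; |CD| = 7.600 ✗.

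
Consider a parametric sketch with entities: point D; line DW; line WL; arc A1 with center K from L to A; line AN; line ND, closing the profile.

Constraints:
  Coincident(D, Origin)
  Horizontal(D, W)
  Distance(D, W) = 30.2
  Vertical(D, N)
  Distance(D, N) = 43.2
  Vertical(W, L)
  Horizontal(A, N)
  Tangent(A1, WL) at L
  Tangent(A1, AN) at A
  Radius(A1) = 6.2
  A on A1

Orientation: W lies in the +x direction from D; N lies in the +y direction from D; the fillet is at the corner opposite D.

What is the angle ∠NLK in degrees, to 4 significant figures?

11.60°

D is at the origin; D and W share the same y with |DW| = 30.2 and W on the +x side, so W = (30.20, 0.000). DN is vertical with |DN| = 43.2 and N on the +y side, so N = (0.000, 43.20). The virtual corner opposite D is at (30.20, 43.20). Since A1 is tangent to WL there, KL ⟂ WL and A1 meets AN tangentially, so KA is at right angles to AN, with radius 6.2, so the center K sits 6.2 in from both sides at K = (24.00, 37.00). That places the tangent points at L = (30.20, 37.00) on WL and A = (24.00, 43.20) on AN. Then cos ∠NLK = LN·LK / (|LN||LK|), giving 11.60°.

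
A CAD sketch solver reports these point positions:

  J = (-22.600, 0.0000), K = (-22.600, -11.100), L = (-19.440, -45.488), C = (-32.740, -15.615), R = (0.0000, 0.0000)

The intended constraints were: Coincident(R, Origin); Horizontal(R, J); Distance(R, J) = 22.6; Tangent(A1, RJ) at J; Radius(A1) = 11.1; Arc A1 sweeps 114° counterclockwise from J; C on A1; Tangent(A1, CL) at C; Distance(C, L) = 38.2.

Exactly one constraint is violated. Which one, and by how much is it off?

Distance(C, L) = 38.2 — off by 5.50.

R = (0.00, 0.00) ✓; R.y = 0.00, J.y = 0.00 ✓; |RJ| = 22.60 ✓; ∠(KJ, JR) = 90.00° ✓; |KJ| = 11.10 ✓; bearing(K→C) − bearing(K→J) = 114.0° ✓; |KC| = 11.10 ✓; ∠(KC, CL) = 90.00° ✓; |CL| = 32.70 ✗.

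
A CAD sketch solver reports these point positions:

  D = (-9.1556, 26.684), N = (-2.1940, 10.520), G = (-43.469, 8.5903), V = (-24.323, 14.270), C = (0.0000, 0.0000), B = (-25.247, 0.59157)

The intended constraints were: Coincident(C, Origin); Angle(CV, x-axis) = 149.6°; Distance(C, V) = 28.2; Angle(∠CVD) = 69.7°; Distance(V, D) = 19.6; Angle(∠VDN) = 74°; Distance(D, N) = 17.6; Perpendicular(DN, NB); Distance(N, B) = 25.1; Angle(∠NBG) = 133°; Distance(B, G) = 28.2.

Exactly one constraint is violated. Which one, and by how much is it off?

Distance(B, G) = 28.2 — off by 8.30.

C = (0.00, 0.00) ✓; CV at 149.6° ✓; |CV| = 28.20 ✓; ∠CVD = 69.70° ✓; |VD| = 19.60 ✓; ∠VDN = 74.00° ✓; |DN| = 17.60 ✓; ∠(DN, NB) = 90.00° ✓; |NB| = 25.10 ✓; ∠NBG = 133.0° ✓; |BG| = 19.90 ✗.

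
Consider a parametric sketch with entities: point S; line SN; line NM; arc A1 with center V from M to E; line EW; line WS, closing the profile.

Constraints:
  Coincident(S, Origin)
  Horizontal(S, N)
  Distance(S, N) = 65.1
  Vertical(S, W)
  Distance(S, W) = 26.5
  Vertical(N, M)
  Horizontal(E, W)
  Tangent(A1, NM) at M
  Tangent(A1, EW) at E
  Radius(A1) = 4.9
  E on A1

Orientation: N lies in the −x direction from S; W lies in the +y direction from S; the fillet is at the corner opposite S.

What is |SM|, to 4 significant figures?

68.59

S is at the origin; S and N share the same y with |SN| = 65.1 and N on the −x side, so N = (-65.10, 0.000). SW is vertical with |SW| = 26.5 and W on the +y side, so W = (0.000, 26.50). The virtual corner opposite S is at (-65.10, 26.50). A1 meets NM tangentially, so VM is at right angles to NM and tangency of A1 to EW means the radius VE is perpendicular to EW, with radius 4.9, so the center V sits 4.9 in from both sides at V = (-60.20, 21.60). That places the tangent points at M = (-65.10, 21.60) on NM and E = (-60.20, 26.50) on EW. Then |SM| = |M − S| = 68.59.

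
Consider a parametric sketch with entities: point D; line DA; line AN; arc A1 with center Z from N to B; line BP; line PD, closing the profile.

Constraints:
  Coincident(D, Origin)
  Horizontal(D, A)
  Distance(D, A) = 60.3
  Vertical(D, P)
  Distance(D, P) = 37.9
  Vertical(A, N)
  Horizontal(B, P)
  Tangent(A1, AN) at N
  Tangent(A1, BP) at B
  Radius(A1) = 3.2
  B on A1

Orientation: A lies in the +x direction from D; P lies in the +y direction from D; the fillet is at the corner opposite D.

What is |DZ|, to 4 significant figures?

66.82

D is at the origin; DA is horizontal with |DA| = 60.3 and A on the +x side, so A = (60.30, 0.000). DP is vertical with |DP| = 37.9 and P on the +y side, so P = (0.000, 37.90). The virtual corner opposite D is at (60.30, 37.90). Since A1 is tangent to AN there, ZN ⟂ AN and A1 meets BP tangentially, so ZB is at right angles to BP, with radius 3.2, so the center Z sits 3.2 in from both sides at Z = (57.10, 34.70). Then |DZ| = |Z − D| = 66.82.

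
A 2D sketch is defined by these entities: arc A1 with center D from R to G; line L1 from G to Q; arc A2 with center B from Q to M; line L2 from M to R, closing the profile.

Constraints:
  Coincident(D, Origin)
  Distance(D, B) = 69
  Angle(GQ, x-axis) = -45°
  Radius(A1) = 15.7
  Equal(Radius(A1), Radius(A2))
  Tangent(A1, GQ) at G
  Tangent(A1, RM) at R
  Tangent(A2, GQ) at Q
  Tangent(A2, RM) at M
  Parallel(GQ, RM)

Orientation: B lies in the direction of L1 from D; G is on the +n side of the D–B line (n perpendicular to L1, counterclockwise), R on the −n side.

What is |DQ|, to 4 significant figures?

70.76

Tangency of A1 to both parallel lines with radius 15.7 puts G and R at D ± 15.7·n: G = (11.10, 11.10), R = (-11.10, -11.10). Equal radii place Q and M the same way about B: Q = B + 15.7·n = (59.89, -37.69), M = B − 15.7·n = (37.69, -59.89). Then |DQ| = |Q − D| = 70.76.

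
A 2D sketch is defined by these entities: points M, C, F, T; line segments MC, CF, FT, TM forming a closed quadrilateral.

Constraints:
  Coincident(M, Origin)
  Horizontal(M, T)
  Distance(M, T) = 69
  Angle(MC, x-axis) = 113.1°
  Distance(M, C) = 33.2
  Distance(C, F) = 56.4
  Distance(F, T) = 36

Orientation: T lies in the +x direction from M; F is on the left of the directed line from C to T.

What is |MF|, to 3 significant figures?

49.8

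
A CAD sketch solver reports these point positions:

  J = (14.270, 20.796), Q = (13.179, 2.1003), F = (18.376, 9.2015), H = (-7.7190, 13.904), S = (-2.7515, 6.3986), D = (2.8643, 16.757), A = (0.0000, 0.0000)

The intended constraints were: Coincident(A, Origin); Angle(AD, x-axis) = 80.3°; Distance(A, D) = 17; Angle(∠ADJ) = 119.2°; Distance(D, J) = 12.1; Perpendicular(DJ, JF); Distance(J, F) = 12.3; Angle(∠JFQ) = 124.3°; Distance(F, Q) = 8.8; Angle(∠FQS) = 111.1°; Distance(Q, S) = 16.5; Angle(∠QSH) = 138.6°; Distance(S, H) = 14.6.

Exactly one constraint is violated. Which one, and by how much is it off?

Distance(S, H) = 14.6 — off by 5.60.

A = (0.00, 0.00) ✓; AD at 80.30° ✓; |AD| = 17.00 ✓; ∠ADJ = 119.2° ✓; |DJ| = 12.10 ✓; ∠(DJ, JF) = 90.00° ✓; |JF| = 12.30 ✓; ∠JFQ = 124.3° ✓; |FQ| = 8.800 ✓; ∠FQS = 111.1° ✓; |QS| = 16.50 ✓; ∠QSH = 138.6° ✓; |SH| = 9.000 ✗.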